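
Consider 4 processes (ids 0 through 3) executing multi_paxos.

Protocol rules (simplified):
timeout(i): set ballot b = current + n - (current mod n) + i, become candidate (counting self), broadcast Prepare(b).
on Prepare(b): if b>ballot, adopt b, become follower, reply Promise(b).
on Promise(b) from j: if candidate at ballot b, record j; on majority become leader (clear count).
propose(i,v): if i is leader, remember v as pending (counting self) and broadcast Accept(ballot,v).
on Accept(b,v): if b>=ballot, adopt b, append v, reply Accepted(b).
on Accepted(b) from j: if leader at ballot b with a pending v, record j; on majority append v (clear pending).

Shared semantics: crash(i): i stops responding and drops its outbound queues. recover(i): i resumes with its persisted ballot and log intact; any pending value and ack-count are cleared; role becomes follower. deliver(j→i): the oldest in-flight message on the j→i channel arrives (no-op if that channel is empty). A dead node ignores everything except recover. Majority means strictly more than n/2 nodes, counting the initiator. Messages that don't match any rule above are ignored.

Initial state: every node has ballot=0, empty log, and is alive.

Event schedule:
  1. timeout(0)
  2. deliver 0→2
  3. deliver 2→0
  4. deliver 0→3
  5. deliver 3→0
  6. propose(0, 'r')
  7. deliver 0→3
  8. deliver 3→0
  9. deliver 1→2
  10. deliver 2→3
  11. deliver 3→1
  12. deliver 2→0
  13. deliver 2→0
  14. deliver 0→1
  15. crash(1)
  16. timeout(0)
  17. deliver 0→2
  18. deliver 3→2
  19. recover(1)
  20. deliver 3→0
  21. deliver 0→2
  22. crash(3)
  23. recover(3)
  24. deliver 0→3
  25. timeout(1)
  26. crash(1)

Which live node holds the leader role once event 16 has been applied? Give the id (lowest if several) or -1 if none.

-1

1. timeout(0):  <0:cand b4 ->
2. deliver 0→2:  <2:foll b4 ->
3. deliver 2→0:  nop
4. deliver 0→3:  <3:foll b4 ->
5. deliver 3→0:  <0:lead b4 ->
6. propose(0,'r'):  nop
7. deliver 0→3:  <3:foll b4 r>
8. deliver 3→0:  nop
9. deliver 1→2:  nop
10. deliver 2→3:  nop
11. deliver 3→1:  nop
12. deliver 2→0:  nop
13. deliver 2→0:  nop
14. deliver 0→1:  <1:foll b4 ->
15. crash(1):  <1:✗foll b4 ->
16. timeout(0):  <0:cand b8 ->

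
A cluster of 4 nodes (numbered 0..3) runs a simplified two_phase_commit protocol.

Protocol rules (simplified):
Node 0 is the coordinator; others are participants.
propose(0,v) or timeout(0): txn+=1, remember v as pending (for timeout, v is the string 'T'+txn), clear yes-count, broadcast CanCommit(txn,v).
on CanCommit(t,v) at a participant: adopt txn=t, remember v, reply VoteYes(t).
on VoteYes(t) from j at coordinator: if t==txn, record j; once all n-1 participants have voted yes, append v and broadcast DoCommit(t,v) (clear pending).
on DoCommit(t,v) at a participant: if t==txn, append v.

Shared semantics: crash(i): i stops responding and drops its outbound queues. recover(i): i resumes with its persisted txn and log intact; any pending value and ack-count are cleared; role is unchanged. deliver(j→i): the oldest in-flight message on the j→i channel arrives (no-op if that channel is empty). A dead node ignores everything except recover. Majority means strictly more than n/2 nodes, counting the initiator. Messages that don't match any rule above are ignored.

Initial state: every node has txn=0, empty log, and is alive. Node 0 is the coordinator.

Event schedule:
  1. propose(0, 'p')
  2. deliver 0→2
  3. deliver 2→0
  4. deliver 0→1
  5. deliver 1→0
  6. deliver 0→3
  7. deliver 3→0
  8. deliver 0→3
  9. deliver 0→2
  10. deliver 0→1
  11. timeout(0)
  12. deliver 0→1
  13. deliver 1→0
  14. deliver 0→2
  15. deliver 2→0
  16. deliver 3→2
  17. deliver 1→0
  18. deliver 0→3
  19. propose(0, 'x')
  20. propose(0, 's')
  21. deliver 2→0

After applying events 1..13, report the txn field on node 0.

e1 propose(0,'p'): 0[coor,t=1,-]
e2 deliver 0→2: 2[part,t=1,-]
e3 deliver 2→0: ·
e4 deliver 0→1: 1[part,t=1,-]
e5 deliver 1→0: ·
e6 deliver 0→3: 3[part,t=1,-]
e7 deliver 3→0: 0[coor,t=1,p]
e8 deliver 0→3: 3[part,t=1,p]
e9 deliver 0→2: 2[part,t=1,p]
e10 deliver 0→1: 1[part,t=1,p]
e11 timeout(0): 0[coor,t=2,p]
e12 deliver 0→1: 1[part,t=2,p]
e13 deliver 1→0: ·

2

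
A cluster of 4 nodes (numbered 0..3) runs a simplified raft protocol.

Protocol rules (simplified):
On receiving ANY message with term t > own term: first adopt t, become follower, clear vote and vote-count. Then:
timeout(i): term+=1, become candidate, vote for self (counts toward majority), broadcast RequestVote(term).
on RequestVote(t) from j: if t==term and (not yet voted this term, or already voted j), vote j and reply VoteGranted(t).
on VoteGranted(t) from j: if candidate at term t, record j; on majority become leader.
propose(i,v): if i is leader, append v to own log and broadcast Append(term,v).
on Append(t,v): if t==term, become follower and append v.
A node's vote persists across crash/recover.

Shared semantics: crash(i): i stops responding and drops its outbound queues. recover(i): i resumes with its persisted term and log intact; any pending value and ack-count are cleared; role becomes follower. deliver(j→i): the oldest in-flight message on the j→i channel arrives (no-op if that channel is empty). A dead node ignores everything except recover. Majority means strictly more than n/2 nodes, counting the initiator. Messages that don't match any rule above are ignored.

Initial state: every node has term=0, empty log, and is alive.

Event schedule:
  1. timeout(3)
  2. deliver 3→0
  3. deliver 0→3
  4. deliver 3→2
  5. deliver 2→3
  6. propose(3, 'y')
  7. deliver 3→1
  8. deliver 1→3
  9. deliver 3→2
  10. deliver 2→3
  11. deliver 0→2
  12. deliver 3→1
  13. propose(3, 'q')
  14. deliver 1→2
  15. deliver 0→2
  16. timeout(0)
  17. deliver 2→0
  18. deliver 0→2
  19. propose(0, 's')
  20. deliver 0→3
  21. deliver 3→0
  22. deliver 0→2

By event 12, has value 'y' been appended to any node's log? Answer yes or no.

yes

after 1 — timeout(3): n3:cand/t1/[-]
after 2 — deliver 3→0: n0:foll/t1/[-]
after 3 — deliver 0→3: ·
after 4 — deliver 3→2: n2:foll/t1/[-]
after 5 — deliver 2→3: n3:lead/t1/[-]
after 6 — propose(3,'y'): n3:lead/t1/[y]
after 7 — deliver 3→1: n1:foll/t1/[-]
after 8 — deliver 1→3: ·
after 9 — deliver 3→2: n2:foll/t1/[y]
after 10 — deliver 2→3: ·
after 11 — deliver 0→2: ·
after 12 — deliver 3→1: n1:foll/t1/[y]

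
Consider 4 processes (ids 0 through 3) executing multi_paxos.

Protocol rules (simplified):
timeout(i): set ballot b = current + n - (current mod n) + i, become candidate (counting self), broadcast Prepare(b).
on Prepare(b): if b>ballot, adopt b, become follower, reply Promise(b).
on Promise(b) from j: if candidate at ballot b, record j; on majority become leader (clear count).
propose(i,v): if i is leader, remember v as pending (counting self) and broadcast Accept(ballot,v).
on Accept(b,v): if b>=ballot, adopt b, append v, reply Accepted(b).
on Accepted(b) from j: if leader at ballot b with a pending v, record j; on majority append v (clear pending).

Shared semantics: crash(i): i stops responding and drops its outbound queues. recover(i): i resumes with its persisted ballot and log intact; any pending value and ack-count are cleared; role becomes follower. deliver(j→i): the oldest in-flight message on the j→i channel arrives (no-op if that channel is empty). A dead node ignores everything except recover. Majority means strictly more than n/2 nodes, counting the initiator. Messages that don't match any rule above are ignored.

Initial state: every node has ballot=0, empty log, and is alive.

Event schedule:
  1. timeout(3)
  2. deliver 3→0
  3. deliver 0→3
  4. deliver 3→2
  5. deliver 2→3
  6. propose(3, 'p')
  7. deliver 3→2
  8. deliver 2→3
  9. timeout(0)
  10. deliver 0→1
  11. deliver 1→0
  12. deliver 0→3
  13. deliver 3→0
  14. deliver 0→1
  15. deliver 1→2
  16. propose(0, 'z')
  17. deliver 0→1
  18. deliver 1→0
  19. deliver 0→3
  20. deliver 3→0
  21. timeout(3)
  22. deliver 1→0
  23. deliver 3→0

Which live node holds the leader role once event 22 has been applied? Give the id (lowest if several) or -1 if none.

step 1 timeout(3): 3={cand,b=7,log=-}
step 2 deliver 3→0: 0={foll,b=7,log=-}
step 3 deliver 0→3: —
step 4 deliver 3→2: 2={foll,b=7,log=-}
step 5 deliver 2→3: 3={lead,b=7,log=-}
step 6 propose(3,'p'): —
step 7 deliver 3→2: 2={foll,b=7,log=p}
step 8 deliver 2→3: —
step 9 timeout(0): 0={cand,b=8,log=-}
step 10 deliver 0→1: 1={foll,b=8,log=-}
step 11 deliver 1→0: —
step 12 deliver 0→3: 3={foll,b=8,log=-}
step 13 deliver 3→0: —
step 14 deliver 0→1: —
step 15 deliver 1→2: —
step 16 propose(0,'z'): —
step 17 deliver 0→1: —
step 18 deliver 1→0: —
step 19 deliver 0→3: —
step 20 deliver 3→0: 0={lead,b=8,log=-}
step 21 timeout(3): 3={cand,b=15,log=-}
step 22 deliver 1→0: —

0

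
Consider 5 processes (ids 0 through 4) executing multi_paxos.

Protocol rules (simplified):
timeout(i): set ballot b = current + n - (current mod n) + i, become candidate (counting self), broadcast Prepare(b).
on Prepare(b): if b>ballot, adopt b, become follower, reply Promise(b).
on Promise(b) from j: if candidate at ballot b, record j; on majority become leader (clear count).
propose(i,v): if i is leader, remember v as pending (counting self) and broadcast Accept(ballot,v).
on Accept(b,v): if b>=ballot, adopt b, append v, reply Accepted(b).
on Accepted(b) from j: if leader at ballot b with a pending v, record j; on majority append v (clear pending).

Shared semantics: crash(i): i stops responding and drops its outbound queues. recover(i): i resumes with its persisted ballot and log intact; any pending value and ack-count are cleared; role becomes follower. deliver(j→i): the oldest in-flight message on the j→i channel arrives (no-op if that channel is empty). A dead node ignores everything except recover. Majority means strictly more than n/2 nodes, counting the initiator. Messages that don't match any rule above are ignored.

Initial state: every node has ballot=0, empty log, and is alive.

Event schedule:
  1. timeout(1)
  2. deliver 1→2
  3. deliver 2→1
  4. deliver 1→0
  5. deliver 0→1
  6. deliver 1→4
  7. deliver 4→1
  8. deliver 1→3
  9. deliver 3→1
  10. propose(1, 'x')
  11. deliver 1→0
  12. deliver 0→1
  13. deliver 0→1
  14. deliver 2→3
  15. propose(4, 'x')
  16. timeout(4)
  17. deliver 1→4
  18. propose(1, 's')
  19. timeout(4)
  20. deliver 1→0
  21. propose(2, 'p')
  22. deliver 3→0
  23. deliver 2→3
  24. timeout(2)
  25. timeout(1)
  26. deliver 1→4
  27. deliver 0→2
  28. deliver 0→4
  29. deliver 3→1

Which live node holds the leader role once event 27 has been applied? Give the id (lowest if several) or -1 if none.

-1

1. timeout(1):  <1:cand b6 ->
2. deliver 1→2:  <2:foll b6 ->
3. deliver 2→1:  nop
4. deliver 1→0:  <0:foll b6 ->
5. deliver 0→1:  <1:lead b6 ->
6. deliver 1→4:  <4:foll b6 ->
7. deliver 4→1:  nop
8. deliver 1→3:  <3:foll b6 ->
9. deliver 3→1:  nop
10. propose(1,'x'):  nop
11. deliver 1→0:  <0:foll b6 x>
12. deliver 0→1:  nop
13. deliver 0→1:  nop
14. deliver 2→3:  nop
15. propose(4,'x'):  nop
16. timeout(4):  <4:cand b14 ->
17. deliver 1→4:  nop
18. propose(1,'s'):  nop
19. timeout(4):  <4:cand b19 ->
20. deliver 1→0:  <0:foll b6 x,s>
21. propose(2,'p'):  nop
22. deliver 3→0:  nop
23. deliver 2→3:  nop
24. timeout(2):  <2:cand b12 ->
25. timeout(1):  <1:cand b11 ->
26. deliver 1→4:  nop
27. deliver 0→2:  nop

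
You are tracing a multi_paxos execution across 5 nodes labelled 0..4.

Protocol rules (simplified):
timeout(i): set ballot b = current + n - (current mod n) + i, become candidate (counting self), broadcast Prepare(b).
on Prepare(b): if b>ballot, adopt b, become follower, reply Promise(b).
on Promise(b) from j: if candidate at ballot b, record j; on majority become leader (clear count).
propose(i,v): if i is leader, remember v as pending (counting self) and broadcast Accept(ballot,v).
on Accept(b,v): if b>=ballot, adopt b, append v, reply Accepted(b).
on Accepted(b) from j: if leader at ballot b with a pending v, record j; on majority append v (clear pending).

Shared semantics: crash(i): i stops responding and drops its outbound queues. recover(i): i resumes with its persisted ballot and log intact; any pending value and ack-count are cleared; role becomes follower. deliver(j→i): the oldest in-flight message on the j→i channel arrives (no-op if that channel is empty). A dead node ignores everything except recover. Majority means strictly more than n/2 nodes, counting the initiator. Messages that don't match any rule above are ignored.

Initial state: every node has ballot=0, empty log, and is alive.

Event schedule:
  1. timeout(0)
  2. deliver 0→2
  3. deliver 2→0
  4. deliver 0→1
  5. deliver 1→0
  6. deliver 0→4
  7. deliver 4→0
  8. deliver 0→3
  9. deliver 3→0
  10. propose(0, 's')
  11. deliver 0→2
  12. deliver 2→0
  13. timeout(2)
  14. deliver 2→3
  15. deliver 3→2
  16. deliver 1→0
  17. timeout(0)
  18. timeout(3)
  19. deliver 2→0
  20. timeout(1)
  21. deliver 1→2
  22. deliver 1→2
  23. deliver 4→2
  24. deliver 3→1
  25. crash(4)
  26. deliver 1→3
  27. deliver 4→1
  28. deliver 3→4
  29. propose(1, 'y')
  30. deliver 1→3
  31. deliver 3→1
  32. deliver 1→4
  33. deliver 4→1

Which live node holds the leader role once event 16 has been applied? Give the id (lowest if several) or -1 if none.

0

step 1 timeout(0): 0={cand,b=5,log=-}
step 2 deliver 0→2: 2={foll,b=5,log=-}
step 3 deliver 2→0: —
step 4 deliver 0→1: 1={foll,b=5,log=-}
step 5 deliver 1→0: 0={lead,b=5,log=-}
step 6 deliver 0→4: 4={foll,b=5,log=-}
step 7 deliver 4→0: —
step 8 deliver 0→3: 3={foll,b=5,log=-}
step 9 deliver 3→0: —
step 10 propose(0,'s'): —
step 11 deliver 0→2: 2={foll,b=5,log=s}
step 12 deliver 2→0: —
step 13 timeout(2): 2={cand,b=12,log=s}
step 14 deliver 2→3: 3={foll,b=12,log=-}
step 15 deliver 3→2: —
step 16 deliver 1→0: —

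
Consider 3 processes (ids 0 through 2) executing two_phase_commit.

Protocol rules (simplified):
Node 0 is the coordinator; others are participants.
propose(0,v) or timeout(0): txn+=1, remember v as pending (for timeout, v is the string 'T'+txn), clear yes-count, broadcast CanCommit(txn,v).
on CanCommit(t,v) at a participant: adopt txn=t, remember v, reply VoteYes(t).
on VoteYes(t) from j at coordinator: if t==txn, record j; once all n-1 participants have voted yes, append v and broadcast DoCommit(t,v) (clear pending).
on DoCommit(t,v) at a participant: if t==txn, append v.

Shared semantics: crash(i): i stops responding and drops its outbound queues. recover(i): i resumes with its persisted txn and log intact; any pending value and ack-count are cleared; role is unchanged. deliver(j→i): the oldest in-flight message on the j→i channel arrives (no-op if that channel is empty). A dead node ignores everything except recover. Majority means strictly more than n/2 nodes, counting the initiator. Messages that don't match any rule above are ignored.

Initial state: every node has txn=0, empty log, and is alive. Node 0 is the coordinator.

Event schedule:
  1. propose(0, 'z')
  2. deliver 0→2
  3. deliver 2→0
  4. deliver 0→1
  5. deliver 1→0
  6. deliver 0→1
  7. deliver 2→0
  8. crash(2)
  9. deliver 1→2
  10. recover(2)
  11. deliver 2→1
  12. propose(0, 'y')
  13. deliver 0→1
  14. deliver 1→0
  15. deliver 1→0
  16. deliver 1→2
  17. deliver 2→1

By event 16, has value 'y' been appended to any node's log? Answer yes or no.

no

1. propose(0,'z'):  <0:coor t1 ->
2. deliver 0→2:  <2:part t1 ->
3. deliver 2→0:  nop
4. deliver 0→1:  <1:part t1 ->
5. deliver 1→0:  <0:coor t1 z>
6. deliver 0→1:  <1:part t1 z>
7. deliver 2→0:  nop
8. crash(2):  <2:✗part t1 ->
9. deliver 1→2:  nop
10. recover(2):  <2:part t1 ->
11. deliver 2→1:  nop
12. propose(0,'y'):  <0:coor t2 z>
13. deliver 0→1:  <1:part t2 z>
14. deliver 1→0:  nop
15. deliver 1→0:  nop
16. deliver 1→2:  nop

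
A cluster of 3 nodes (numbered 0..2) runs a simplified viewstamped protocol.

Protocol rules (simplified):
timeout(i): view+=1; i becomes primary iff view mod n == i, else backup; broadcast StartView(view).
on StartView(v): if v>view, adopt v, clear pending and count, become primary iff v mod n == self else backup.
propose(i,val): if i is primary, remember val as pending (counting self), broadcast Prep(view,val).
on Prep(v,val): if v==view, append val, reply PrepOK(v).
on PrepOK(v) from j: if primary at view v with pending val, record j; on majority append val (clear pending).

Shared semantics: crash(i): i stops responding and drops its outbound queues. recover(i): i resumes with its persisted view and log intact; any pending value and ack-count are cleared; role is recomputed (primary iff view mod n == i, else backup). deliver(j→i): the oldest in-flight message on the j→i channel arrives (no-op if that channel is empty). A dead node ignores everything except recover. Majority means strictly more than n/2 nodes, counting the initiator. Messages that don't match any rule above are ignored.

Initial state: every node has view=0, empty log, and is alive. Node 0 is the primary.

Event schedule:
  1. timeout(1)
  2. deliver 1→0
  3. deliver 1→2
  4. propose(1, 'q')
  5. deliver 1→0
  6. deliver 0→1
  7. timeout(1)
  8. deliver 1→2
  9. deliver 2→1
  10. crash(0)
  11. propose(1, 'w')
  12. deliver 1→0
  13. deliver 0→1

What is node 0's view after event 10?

1. timeout(1):  <1:prim v1 ->
2. deliver 1→0:  <0:back v1 ->
3. deliver 1→2:  <2:back v1 ->
4. propose(1,'q'):  nop
5. deliver 1→0:  <0:back v1 q>
6. deliver 0→1:  <1:prim v1 q>
7. timeout(1):  <1:back v2 q>
8. deliver 1→2:  <2:back v1 q>
9. deliver 2→1:  nop
10. crash(0):  <0:✗back v1 q>

1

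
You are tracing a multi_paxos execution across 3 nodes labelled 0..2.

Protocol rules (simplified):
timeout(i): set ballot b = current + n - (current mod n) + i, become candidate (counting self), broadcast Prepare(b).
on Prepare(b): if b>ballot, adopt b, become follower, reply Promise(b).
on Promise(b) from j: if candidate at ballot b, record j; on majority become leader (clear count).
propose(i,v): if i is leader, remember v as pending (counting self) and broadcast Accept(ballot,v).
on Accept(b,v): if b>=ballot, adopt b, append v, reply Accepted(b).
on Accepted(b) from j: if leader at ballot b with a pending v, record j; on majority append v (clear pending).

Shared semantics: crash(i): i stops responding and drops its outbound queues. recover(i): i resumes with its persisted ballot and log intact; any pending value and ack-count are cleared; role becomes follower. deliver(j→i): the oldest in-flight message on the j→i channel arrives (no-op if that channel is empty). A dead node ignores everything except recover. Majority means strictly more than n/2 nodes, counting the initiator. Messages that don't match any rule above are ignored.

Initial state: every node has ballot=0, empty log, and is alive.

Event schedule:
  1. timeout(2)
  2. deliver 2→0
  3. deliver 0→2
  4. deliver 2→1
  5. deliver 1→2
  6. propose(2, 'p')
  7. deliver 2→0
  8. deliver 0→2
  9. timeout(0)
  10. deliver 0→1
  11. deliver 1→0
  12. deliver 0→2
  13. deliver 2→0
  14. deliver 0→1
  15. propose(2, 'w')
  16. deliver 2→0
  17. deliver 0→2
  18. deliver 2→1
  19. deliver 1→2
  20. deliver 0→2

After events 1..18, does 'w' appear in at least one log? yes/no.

no

1. timeout(2):  <2:cand b5 ->
2. deliver 2→0:  <0:foll b5 ->
3. deliver 0→2:  <2:lead b5 ->
4. deliver 2→1:  <1:foll b5 ->
5. deliver 1→2:  nop
6. propose(2,'p'):  nop
7. deliver 2→0:  <0:foll b5 p>
8. deliver 0→2:  <2:lead b5 p>
9. timeout(0):  <0:cand b6 p>
10. deliver 0→1:  <1:foll b6 ->
11. deliver 1→0:  <0:lead b6 p>
12. deliver 0→2:  <2:foll b6 p>
13. deliver 2→0:  nop
14. deliver 0→1:  nop
15. propose(2,'w'):  nop
16. deliver 2→0:  nop
17. deliver 0→2:  nop
18. deliver 2→1:  nop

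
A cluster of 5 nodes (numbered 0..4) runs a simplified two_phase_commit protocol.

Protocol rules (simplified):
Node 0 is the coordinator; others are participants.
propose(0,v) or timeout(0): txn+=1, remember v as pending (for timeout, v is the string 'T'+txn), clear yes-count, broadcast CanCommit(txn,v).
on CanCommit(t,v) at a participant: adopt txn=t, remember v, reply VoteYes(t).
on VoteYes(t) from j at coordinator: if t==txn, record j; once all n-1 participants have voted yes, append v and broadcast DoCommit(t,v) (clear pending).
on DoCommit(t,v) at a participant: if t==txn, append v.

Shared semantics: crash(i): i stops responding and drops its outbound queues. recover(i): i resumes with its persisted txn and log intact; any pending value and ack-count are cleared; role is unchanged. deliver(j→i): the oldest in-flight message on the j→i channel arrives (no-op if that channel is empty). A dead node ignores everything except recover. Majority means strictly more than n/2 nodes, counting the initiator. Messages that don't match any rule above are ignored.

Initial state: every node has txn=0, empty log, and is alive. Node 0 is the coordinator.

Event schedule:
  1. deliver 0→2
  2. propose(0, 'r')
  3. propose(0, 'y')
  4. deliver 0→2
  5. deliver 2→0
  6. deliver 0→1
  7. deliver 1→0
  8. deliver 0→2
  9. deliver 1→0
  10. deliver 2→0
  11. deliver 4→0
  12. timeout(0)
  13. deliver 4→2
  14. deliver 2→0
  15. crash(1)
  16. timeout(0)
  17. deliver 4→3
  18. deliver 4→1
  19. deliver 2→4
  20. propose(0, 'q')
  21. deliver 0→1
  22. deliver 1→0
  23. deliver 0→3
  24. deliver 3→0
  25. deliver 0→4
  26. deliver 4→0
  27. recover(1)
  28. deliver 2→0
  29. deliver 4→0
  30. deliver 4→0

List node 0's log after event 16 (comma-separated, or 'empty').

after 1 — deliver 0→2: ·
after 2 — propose(0,'r'): n0:coor/t1/[-]
after 3 — propose(0,'y'): n0:coor/t2/[-]
after 4 — deliver 0→2: n2:part/t1/[-]
after 5 — deliver 2→0: ·
after 6 — deliver 0→1: n1:part/t1/[-]
after 7 — deliver 1→0: ·
after 8 — deliver 0→2: n2:part/t2/[-]
after 9 — deliver 1→0: ·
after 10 — deliver 2→0: ·
after 11 — deliver 4→0: ·
after 12 — timeout(0): n0:coor/t3/[-]
after 13 — deliver 4→2: ·
after 14 — deliver 2→0: ·
after 15 — crash(1): n1:✗part/t1/[-]
after 16 — timeout(0): n0:coor/t4/[-]

empty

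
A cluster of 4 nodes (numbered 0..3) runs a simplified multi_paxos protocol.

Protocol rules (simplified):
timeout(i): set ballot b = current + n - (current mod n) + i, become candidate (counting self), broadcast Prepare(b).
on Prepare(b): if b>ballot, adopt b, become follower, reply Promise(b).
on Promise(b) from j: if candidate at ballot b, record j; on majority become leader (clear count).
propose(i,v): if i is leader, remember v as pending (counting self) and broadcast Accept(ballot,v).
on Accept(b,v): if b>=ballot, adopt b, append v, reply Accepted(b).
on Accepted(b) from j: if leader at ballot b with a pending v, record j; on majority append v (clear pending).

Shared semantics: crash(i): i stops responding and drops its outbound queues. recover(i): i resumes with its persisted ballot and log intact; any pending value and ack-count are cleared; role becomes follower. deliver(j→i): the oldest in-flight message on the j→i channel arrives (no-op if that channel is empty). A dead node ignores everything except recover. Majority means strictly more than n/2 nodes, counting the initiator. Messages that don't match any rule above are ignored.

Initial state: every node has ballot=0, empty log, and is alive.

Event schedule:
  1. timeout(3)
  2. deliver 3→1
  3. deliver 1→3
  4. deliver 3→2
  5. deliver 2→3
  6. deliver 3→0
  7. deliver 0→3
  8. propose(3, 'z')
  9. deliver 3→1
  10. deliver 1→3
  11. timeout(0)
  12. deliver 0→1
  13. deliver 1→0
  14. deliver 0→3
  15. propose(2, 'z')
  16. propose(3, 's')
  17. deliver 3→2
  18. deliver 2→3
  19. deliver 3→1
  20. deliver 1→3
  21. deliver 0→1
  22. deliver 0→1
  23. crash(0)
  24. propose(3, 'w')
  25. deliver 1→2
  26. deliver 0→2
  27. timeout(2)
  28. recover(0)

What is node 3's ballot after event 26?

1. timeout(3):  <3:cand b7 ->
2. deliver 3→1:  <1:foll b7 ->
3. deliver 1→3:  nop
4. deliver 3→2:  <2:foll b7 ->
5. deliver 2→3:  <3:lead b7 ->
6. deliver 3→0:  <0:foll b7 ->
7. deliver 0→3:  nop
8. propose(3,'z'):  nop
9. deliver 3→1:  <1:foll b7 z>
10. deliver 1→3:  nop
11. timeout(0):  <0:cand b8 ->
12. deliver 0→1:  <1:foll b8 z>
13. deliver 1→0:  nop
14. deliver 0→3:  <3:foll b8 ->
15. propose(2,'z'):  nop
16. propose(3,'s'):  nop
17. deliver 3→2:  <2:foll b7 z>
18. deliver 2→3:  nop
19. deliver 3→1:  nop
20. deliver 1→3:  nop
21. deliver 0→1:  nop
22. deliver 0→1:  nop
23. crash(0):  <0:✗cand b8 ->
24. propose(3,'w'):  nop
25. deliver 1→2:  nop
26. deliver 0→2:  nop

8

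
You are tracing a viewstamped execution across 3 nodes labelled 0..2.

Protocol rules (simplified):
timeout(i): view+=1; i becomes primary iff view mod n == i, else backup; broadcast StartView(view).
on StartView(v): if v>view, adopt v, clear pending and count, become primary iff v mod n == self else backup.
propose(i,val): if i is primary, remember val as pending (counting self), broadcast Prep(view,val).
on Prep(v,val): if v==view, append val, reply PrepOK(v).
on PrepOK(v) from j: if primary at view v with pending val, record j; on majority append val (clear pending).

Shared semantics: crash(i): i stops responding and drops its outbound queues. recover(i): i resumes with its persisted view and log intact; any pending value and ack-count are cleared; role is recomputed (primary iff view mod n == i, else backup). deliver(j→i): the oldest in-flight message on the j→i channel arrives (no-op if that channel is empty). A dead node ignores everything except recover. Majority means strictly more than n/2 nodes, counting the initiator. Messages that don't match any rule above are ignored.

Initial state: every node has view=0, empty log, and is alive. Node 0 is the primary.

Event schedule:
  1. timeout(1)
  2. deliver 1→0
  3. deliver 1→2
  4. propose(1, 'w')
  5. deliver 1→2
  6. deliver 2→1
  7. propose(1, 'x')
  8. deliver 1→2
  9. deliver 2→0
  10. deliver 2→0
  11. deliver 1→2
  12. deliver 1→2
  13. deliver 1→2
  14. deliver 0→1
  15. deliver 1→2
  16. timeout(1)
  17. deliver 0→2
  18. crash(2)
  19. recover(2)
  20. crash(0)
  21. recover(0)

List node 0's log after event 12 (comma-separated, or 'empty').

after 1 — timeout(1): n1:prim/v1/[-]
after 2 — deliver 1→0: n0:back/v1/[-]
after 3 — deliver 1→2: n2:back/v1/[-]
after 4 — propose(1,'w'): ·
after 5 — deliver 1→2: n2:back/v1/[w]
after 6 — deliver 2→1: n1:prim/v1/[w]
after 7 — propose(1,'x'): ·
after 8 — deliver 1→2: n2:back/v1/[w,x]
after 9 — deliver 2→0: ·
after 10 — deliver 2→0: ·
after 11 — deliver 1→2: ·
after 12 — deliver 1→2: ·

empty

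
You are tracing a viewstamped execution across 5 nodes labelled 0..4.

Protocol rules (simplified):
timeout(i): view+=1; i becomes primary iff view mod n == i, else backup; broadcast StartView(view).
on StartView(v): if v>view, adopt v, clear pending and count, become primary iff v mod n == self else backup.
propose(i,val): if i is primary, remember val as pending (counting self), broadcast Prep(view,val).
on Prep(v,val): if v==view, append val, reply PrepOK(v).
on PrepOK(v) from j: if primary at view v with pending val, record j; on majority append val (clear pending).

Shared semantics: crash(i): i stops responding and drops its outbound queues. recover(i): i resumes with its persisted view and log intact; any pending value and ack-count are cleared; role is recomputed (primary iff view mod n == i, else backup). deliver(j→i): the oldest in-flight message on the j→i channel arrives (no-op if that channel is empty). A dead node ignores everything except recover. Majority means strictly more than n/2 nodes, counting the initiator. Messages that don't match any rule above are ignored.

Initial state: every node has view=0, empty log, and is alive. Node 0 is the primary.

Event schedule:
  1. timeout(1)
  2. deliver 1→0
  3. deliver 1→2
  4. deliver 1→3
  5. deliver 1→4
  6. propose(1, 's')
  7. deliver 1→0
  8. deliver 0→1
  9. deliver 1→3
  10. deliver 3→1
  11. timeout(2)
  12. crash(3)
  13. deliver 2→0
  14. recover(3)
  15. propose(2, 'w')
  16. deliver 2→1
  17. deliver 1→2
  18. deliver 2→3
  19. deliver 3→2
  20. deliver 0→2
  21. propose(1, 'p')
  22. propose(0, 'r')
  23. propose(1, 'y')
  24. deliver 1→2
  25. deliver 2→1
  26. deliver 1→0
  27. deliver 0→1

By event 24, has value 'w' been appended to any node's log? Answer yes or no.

no

step 1 timeout(1): 1={prim,v=1,log=-}
step 2 deliver 1→0: 0={back,v=1,log=-}
step 3 deliver 1→2: 2={back,v=1,log=-}
step 4 deliver 1→3: 3={back,v=1,log=-}
step 5 deliver 1→4: 4={back,v=1,log=-}
step 6 propose(1,'s'): —
step 7 deliver 1→0: 0={back,v=1,log=s}
step 8 deliver 0→1: —
step 9 deliver 1→3: 3={back,v=1,log=s}
step 10 deliver 3→1: 1={prim,v=1,log=s}
step 11 timeout(2): 2={prim,v=2,log=-}
step 12 crash(3): 3={✗back,v=1,log=s}
step 13 deliver 2→0: 0={back,v=2,log=s}
step 14 recover(3): 3={back,v=1,log=s}
step 15 propose(2,'w'): —
step 16 deliver 2→1: 1={back,v=2,log=s}
step 17 deliver 1→2: —
step 18 deliver 2→3: 3={back,v=2,log=s}
step 19 deliver 3→2: —
step 20 deliver 0→2: —
step 21 propose(1,'p'): —
step 22 propose(0,'r'): —
step 23 propose(1,'y'): —
step 24 deliver 1→2: —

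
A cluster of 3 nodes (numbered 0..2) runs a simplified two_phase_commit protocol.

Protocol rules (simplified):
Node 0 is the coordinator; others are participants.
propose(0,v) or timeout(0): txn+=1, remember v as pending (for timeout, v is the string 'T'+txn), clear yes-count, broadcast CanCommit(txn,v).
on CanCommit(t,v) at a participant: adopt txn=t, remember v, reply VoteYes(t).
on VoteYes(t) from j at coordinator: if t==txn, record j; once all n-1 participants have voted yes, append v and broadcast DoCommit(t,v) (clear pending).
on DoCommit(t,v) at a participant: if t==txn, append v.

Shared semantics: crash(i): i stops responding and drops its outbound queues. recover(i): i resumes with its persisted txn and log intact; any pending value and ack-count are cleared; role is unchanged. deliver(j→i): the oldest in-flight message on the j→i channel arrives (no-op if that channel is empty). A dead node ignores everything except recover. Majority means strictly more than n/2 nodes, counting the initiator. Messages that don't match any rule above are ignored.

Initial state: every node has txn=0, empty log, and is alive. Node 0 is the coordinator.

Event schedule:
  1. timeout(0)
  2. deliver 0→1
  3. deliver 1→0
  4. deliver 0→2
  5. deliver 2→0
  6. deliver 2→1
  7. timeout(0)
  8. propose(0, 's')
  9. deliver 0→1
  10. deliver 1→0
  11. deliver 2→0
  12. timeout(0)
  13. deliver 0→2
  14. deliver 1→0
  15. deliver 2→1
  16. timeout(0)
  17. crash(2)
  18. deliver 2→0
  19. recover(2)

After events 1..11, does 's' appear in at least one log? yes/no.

1. timeout(0):  <0:coor t1 ->
2. deliver 0→1:  <1:part t1 ->
3. deliver 1→0:  nop
4. deliver 0→2:  <2:part t1 ->
5. deliver 2→0:  <0:coor t1 T1>
6. deliver 2→1:  nop
7. timeout(0):  <0:coor t2 T1>
8. propose(0,'s'):  <0:coor t3 T1>
9. deliver 0→1:  <1:part t1 T1>
10. deliver 1→0:  nop
11. deliver 2→0:  nop

no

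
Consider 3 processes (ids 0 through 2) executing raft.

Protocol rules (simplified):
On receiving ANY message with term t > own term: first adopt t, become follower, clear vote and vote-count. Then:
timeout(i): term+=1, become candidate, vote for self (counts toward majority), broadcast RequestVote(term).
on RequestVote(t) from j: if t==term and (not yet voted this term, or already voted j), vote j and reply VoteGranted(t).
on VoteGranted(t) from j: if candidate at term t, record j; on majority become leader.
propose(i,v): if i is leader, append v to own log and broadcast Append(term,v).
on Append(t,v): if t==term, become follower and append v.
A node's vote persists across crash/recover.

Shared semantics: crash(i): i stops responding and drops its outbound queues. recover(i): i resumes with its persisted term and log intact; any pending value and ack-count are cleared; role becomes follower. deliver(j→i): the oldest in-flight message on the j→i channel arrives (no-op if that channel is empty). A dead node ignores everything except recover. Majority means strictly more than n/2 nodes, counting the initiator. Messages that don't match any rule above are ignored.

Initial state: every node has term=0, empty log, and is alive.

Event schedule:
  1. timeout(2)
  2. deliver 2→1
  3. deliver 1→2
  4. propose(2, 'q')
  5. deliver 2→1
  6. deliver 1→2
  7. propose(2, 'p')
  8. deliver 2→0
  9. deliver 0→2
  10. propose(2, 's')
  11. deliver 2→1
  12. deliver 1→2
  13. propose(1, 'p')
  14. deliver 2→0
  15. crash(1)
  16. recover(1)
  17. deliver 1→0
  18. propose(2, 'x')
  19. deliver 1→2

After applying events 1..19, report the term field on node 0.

step 1 timeout(2): 2={cand,t=1,log=-}
step 2 deliver 2→1: 1={foll,t=1,log=-}
step 3 deliver 1→2: 2={lead,t=1,log=-}
step 4 propose(2,'q'): 2={lead,t=1,log=q}
step 5 deliver 2→1: 1={foll,t=1,log=q}
step 6 deliver 1→2: —
step 7 propose(2,'p'): 2={lead,t=1,log=q,p}
step 8 deliver 2→0: 0={foll,t=1,log=-}
step 9 deliver 0→2: —
step 10 propose(2,'s'): 2={lead,t=1,log=q,p,s}
step 11 deliver 2→1: 1={foll,t=1,log=q,p}
step 12 deliver 1→2: —
step 13 propose(1,'p'): —
step 14 deliver 2→0: 0={foll,t=1,log=q}
step 15 crash(1): 1={✗foll,t=1,log=q,p}
step 16 recover(1): 1={foll,t=1,log=q,p}
step 17 deliver 1→0: —
step 18 propose(2,'x'): 2={lead,t=1,log=q,p,s,x}
step 19 deliver 1→2: —

1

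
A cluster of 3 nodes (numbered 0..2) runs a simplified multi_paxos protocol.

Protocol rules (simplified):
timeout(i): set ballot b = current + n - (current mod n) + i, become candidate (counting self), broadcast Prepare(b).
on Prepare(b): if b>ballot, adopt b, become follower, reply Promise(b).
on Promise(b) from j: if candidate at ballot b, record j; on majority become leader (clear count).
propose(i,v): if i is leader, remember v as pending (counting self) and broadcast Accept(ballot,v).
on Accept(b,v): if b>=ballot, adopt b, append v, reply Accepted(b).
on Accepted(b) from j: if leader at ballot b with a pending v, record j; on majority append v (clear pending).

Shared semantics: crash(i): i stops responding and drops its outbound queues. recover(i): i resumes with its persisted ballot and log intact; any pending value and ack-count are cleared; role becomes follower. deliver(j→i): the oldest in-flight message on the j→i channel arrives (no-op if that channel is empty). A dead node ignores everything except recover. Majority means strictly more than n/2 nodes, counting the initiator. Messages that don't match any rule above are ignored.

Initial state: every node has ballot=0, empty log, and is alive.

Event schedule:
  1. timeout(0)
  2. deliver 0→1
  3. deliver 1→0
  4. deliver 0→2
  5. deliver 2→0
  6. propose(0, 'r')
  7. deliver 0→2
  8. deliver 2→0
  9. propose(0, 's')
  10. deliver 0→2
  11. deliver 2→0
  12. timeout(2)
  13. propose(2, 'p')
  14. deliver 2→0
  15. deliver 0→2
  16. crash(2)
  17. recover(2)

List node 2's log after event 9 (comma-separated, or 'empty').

e1 timeout(0): 0[cand,b=3,-]
e2 deliver 0→1: 1[foll,b=3,-]
e3 deliver 1→0: 0[lead,b=3,-]
e4 deliver 0→2: 2[foll,b=3,-]
e5 deliver 2→0: ·
e6 propose(0,'r'): ·
e7 deliver 0→2: 2[foll,b=3,r]
e8 deliver 2→0: 0[lead,b=3,r]
e9 propose(0,'s'): ·

r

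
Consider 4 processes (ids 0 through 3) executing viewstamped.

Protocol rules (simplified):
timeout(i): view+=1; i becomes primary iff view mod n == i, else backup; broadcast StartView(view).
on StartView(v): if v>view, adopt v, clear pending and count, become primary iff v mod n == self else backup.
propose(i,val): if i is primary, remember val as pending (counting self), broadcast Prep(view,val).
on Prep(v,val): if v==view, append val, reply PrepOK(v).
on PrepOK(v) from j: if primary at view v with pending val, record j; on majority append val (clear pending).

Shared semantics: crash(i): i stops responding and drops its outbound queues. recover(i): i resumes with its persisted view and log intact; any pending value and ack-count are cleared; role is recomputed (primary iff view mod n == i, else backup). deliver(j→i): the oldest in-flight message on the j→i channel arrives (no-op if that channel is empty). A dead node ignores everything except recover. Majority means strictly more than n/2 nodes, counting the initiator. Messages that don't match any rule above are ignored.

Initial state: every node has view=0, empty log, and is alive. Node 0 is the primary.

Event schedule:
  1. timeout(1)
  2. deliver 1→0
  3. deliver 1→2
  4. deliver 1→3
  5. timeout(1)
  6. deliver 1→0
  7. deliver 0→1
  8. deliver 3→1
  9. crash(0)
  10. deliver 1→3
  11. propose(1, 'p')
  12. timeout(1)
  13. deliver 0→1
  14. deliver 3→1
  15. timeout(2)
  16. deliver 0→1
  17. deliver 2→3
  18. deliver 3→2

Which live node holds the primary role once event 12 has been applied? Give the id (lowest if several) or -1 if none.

-1

after 1 — timeout(1): n1:prim/v1/[-]
after 2 — deliver 1→0: n0:back/v1/[-]
after 3 — deliver 1→2: n2:back/v1/[-]
after 4 — deliver 1→3: n3:back/v1/[-]
after 5 — timeout(1): n1:back/v2/[-]
after 6 — deliver 1→0: n0:back/v2/[-]
after 7 — deliver 0→1: ·
after 8 — deliver 3→1: ·
after 9 — crash(0): n0:✗back/v2/[-]
after 10 — deliver 1→3: n3:back/v2/[-]
after 11 — propose(1,'p'): ·
after 12 — timeout(1): n1:back/v3/[-]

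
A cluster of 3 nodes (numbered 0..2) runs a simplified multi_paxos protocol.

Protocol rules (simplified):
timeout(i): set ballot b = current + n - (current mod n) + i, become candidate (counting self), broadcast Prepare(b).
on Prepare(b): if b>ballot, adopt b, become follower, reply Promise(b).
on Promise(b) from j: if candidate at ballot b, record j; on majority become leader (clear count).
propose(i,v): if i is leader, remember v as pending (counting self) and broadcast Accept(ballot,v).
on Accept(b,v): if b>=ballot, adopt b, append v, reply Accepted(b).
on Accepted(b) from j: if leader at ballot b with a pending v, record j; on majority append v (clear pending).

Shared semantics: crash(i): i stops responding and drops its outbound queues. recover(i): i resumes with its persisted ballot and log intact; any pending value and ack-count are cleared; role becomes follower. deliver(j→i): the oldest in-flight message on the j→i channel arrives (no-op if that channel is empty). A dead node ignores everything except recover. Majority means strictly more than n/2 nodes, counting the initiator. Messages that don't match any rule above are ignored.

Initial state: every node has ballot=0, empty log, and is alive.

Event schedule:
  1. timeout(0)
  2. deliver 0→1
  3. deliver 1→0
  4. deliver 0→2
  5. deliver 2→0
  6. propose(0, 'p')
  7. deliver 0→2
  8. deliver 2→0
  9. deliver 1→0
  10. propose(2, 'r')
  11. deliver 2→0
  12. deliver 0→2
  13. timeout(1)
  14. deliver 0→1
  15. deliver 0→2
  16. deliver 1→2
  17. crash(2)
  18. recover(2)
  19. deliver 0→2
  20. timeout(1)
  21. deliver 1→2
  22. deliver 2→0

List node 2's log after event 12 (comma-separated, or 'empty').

p

[1] timeout(0) → N0(cand b3 [-])
[2] deliver 0→1 → N1(foll b3 [-])
[3] deliver 1→0 → N0(lead b3 [-])
[4] deliver 0→2 → N2(foll b3 [-])
[5] deliver 2→0 → ∅
[6] propose(0,'p') → ∅
[7] deliver 0→2 → N2(foll b3 [p])
[8] deliver 2→0 → N0(lead b3 [p])
[9] deliver 1→0 → ∅
[10] propose(2,'r') → ∅
[11] deliver 2→0 → ∅
[12] deliver 0→2 → ∅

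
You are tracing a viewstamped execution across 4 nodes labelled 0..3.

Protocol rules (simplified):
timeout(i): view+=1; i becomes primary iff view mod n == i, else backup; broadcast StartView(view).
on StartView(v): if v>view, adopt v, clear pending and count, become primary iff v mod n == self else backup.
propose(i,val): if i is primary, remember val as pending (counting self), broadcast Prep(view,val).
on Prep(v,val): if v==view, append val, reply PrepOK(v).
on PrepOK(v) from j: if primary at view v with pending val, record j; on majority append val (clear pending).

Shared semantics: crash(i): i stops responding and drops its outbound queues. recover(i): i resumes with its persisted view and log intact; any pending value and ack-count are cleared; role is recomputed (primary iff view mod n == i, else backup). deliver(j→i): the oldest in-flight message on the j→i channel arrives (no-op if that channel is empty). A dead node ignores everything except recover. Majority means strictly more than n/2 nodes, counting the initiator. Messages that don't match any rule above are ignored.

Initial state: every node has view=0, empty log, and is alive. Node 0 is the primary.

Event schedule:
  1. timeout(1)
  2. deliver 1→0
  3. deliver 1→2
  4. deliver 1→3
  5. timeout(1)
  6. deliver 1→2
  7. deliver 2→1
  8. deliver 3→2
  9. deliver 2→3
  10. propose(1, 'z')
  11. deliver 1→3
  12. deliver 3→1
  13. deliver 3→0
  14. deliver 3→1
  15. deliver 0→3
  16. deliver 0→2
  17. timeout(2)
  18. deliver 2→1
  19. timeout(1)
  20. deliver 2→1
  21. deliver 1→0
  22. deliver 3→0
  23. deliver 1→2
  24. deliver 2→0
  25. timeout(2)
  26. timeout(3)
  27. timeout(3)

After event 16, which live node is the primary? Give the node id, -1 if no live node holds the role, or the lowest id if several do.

2

step 1 timeout(1): 1={prim,v=1,log=-}
step 2 deliver 1→0: 0={back,v=1,log=-}
step 3 deliver 1→2: 2={back,v=1,log=-}
step 4 deliver 1→3: 3={back,v=1,log=-}
step 5 timeout(1): 1={back,v=2,log=-}
step 6 deliver 1→2: 2={prim,v=2,log=-}
step 7 deliver 2→1: —
step 8 deliver 3→2: —
step 9 deliver 2→3: —
step 10 propose(1,'z'): —
step 11 deliver 1→3: 3={back,v=2,log=-}
step 12 deliver 3→1: —
step 13 deliver 3→0: —
step 14 deliver 3→1: —
step 15 deliver 0→3: —
step 16 deliver 0→2: —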